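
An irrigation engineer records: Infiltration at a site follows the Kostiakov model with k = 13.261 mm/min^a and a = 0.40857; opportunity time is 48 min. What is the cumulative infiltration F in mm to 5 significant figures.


Approach: apply the Kostiakov infiltration equation, F = k*t^a.
F = 13.261 * 48^0.40857 = 64.488 mm
Therefore the cumulative infiltration F = 64.488 mm.


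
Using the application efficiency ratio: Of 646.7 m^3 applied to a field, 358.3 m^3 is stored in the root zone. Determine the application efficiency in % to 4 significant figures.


Approach: apply the application efficiency ratio, Ea = (stored/applied)*100.
Ea = (358.3/646.7)*100 = 55.40 %
Therefore the application efficiency = 55.40 %.


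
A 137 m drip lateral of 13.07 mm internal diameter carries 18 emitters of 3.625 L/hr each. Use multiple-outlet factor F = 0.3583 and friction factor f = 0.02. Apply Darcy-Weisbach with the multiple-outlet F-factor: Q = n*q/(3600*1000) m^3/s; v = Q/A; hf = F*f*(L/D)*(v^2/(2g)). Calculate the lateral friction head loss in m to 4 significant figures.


Q = 18*3.625/(3600*1000) = 1.81250e-05 m^3/s
A = pi*(13.07e-3/2)^2 = 1.34166e-04 m^2, so v = Q/A = 0.135094 m/s
hf = 0.3583*0.02*(137/0.01307)*(0.135094^2/(2*9.81)) = 0.06987 m
Therefore the lateral friction head loss = 0.06987 m.


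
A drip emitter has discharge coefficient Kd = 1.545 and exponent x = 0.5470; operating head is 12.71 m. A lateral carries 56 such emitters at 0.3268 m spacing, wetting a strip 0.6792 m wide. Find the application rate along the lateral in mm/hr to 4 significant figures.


Approach: apply the emitter equation with a lateral mass balance, q = Kd*h^x; Q = n*q; rate = Q/(n*spacing*width).
Step 1 — single emitter flow (q = Kd*h^x):
  q = 1.545 * 12.71^0.5470 = 6.20721 L/hr
Step 2 — total lateral flow: Q = 56 * 6.20721 = 347.603 L/hr
Step 3 — wetted area: A = 56 * 0.3268 * 0.6792 = 12.4299 m^2
Step 4 — application rate: Q/A = 347.603/12.4299 = 27.97 mm/hr
Therefore the application rate along the lateral = 27.97 mm/hr.


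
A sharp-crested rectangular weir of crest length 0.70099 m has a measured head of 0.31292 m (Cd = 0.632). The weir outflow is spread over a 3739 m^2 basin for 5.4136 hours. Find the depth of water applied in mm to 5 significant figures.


Approach: apply the rectangular weir equation with a volume-to-depth conversion, Q = (2/3)*Cd*L*sqrt(2g)*H^1.5; d = Q*t/A * 1000.
Step 1 — weir discharge:
  Q = (2/3)*0.632*0.70099*sqrt(2*9.81)*0.31292^1.5 = 0.2290009 m^3/s
Step 2 — volume: V = 0.2290009 * 5.4136*3600 = 4462.989 m^3
Step 3 — depth: d = V/A * 1000 = 4462.989/3739 * 1000 = 1193.6 mm
Therefore the depth of water applied = 1193.6 mm.


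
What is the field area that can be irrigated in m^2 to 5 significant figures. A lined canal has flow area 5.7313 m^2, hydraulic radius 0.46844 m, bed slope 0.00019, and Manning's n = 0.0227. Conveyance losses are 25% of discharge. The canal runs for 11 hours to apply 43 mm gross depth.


Approach: apply Manning's equation with a conveyance and depth budget, Q = (1/n)*A*R^(2/3)*S^(1/2); Q_field = Q*(1-loss); Area = Q_field*t/(d/1000).
Step 1 — canal discharge (Manning's equation):
  Q = (1/0.0227) * 5.7313 * 0.46844^(2/3) * 0.00019^(1/2) = 2.099134 m^3/s
Step 2 — delivered flow: Q_field = 2.099134*(1 - 25/100) = 1.574350 m^3/s
Step 3 — volume delivered: V = 1.574350 * 11*3600 = 62344.27 m^3
Step 4 — area served: A = V / (depth/1000) = 62344.27 / 0.043 = 1449900 m^2
Therefore the field area that can be irrigated = 1449900 m^2.


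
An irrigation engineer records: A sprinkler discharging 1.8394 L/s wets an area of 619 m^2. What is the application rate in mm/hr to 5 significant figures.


Approach: apply the application rate relation, rate = (Q/A)*3600.
rate = (1.8394 / 619) * 3600 = 10.698 mm/hr
Therefore the application rate = 10.698 mm/hr.


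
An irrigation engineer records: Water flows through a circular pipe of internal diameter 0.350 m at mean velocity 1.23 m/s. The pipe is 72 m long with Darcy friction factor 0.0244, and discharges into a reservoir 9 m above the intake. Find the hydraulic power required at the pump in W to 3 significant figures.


Approach: apply continuity + Darcy-Weisbach + hydraulic power, Q = A*v; hf = f*(L/D)*(v^2/(2g)); H = static + hf; P = rho*g*Q*H.
Step 1 — flow rate (continuity, Q = A*v):
  A = pi*(0.350/2)^2 = 0.096211 m^2
  Q = 0.096211 * 1.23 = 0.11834 m^3/s
Step 2 — friction head loss (Darcy-Weisbach):
  hf = 0.0244 * (72/0.350) * (1.23^2 / (2*9.81))
  hf = 0.38705 m
Step 3 — total head: H = 9 + 0.38705 = 9.3870 m
Step 4 — hydraulic power (P = rho*g*Q*H):
  P = 1000 * 9.81 * 0.11834 * 9.3870 = 10900 W
Therefore the hydraulic power required at the pump = 10900 W.


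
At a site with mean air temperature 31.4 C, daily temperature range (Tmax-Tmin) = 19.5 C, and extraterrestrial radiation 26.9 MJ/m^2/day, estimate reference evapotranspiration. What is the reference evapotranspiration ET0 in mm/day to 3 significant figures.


Approach: apply the Hargreaves-Samani method, ET0 = 0.0023*(Tmean+17.8)*sqrt(Tmax-Tmin)*0.408*Ra.
ET0 = 0.0023*(31.4+17.8)*sqrt(19.5)*0.408*26.9 = 5.48 mm/day
Therefore the reference evapotranspiration ET0 = 5.48 mm/day.


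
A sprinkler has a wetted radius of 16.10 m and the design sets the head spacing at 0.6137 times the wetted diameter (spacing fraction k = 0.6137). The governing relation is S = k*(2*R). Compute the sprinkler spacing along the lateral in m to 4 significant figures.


S = 0.6137 * (2 * 16.10) = 19.76 m
Therefore the sprinkler spacing along the lateral = 19.76 m.


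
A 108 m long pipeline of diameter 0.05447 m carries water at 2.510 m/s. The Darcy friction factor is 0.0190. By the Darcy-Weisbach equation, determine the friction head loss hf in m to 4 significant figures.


Approach: apply the Darcy-Weisbach equation, hf = f*(L/D)*(v^2/(2g)).
hf = 0.0190 * (108/0.05447) * (2.510^2 / (2*9.81))
hf = 12.10 m
Therefore the friction head loss hf = 12.10 m.


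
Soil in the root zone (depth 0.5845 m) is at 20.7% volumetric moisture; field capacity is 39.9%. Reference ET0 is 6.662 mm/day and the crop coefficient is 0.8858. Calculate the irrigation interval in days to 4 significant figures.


Approach: apply soil-water budget scheduling, SMD = (FC-theta)/100*depth*1000; ETc = ET0*Kc; interval = SMD/ETc.
Step 1 — soil moisture deficit:
  SMD = (39.9 - 20.7)/100 * 0.5845 * 1000 = 112.224 mm
Step 2 — daily crop ET (ETc = ET0*Kc):
  ETc = 6.662 * 0.8858 = 5.90120 mm/day
Step 3 — irrigation interval (SMD/ETc):
  interval = 112.224 / 5.90120 = 19.02 days
Therefore the irrigation interval = 19.02 days.


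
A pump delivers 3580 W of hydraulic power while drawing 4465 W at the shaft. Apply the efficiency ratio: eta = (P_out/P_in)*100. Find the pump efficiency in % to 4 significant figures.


eta = (3580 / 4465) * 100 = 80.18 %
Therefore the pump efficiency = 80.18 %.


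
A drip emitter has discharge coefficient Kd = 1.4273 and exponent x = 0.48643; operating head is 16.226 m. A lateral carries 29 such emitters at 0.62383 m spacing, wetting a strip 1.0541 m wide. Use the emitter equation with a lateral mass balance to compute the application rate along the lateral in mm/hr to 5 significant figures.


Approach: apply the emitter equation with a lateral mass balance, q = Kd*h^x; Q = n*q; rate = Q/(n*spacing*width).
Step 1 — single emitter flow (q = Kd*h^x):
  q = 1.4273 * 16.226^0.48643 = 5.536030 L/hr
Step 2 — total lateral flow: Q = 29 * 5.536030 = 160.5449 L/hr
Step 3 — wetted area: A = 29 * 0.62383 * 1.0541 = 19.06980 m^2
Step 4 — application rate: Q/A = 160.5449/19.06980 = 8.4188 mm/hr
Therefore the application rate along the lateral = 8.4188 mm/hr.


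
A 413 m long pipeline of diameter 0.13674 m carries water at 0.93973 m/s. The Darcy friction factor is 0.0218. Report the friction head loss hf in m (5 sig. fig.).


Approach: apply the Darcy-Weisbach equation, hf = f*(L/D)*(v^2/(2g)).
hf = 0.0218 * (413/0.13674) * (0.93973^2 / (2*9.81))
hf = 2.9636 m
Therefore the friction head loss hf = 2.9636 m.


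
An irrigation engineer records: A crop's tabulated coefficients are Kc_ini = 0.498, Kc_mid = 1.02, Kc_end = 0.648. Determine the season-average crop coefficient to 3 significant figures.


Approach: apply a simple seasonal average, Kc_avg = (Kc_ini + Kc_mid + Kc_end)/3.
Kc_avg = (0.498 + 1.02 + 0.648)/3 = 0.722
Therefore the season-average crop coefficient = 0.722.


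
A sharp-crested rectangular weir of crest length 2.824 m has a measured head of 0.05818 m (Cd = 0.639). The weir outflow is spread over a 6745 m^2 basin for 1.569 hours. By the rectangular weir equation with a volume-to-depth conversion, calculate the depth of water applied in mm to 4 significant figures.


Approach: apply the rectangular weir equation with a volume-to-depth conversion, Q = (2/3)*Cd*L*sqrt(2g)*H^1.5; d = Q*t/A * 1000.
Step 1 — weir discharge:
  Q = (2/3)*0.639*2.824*sqrt(2*9.81)*0.05818^1.5 = 0.0747798 m^3/s
Step 2 — volume: V = 0.0747798 * 1.569*3600 = 422.386 m^3
Step 3 — depth: d = V/A * 1000 = 422.386/6745 * 1000 = 62.62 mm
Therefore the depth of water applied = 62.62 mm.


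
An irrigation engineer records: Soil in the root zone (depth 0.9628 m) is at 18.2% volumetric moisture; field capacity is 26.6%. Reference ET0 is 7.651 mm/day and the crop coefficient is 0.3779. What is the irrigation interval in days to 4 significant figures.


Approach: apply soil-water budget scheduling, SMD = (FC-theta)/100*depth*1000; ETc = ET0*Kc; interval = SMD/ETc.
Step 1 — soil moisture deficit:
  SMD = (26.6 - 18.2)/100 * 0.9628 * 1000 = 80.8752 mm
Step 2 — daily crop ET (ETc = ET0*Kc):
  ETc = 7.651 * 0.3779 = 2.89131 mm/day
Step 3 — irrigation interval (SMD/ETc):
  interval = 80.8752 / 2.89131 = 27.97 days
Therefore the irrigation interval = 27.97 days.


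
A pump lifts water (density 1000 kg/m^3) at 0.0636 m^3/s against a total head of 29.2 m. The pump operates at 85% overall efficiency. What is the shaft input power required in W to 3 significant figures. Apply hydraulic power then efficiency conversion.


Approach: apply hydraulic power then efficiency conversion, P = rho*g*Q*H; P_in = P/eta.
Step 1 — hydraulic power (P = rho*g*Q*H):
  P = 1000 * 9.81 * 0.0636 * 29.2 = 18218 W
Step 2 — input power: P_in = P/eta = 18218 / 0.85 = 21400 W
Therefore the shaft input power required = 21400 W.


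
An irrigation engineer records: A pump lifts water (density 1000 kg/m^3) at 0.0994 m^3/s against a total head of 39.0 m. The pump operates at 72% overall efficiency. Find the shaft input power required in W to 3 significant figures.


Approach: apply hydraulic power then efficiency conversion, P = rho*g*Q*H; P_in = P/eta.
Step 1 — hydraulic power (P = rho*g*Q*H):
  P = 1000 * 9.81 * 0.0994 * 39.0 = 38029 W
Step 2 — input power: P_in = P/eta = 38029 / 0.72 = 52800 W
Therefore the shaft input power required = 52800 W.


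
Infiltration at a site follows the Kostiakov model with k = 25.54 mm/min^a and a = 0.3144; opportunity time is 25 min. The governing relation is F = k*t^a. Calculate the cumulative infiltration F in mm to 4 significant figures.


F = 25.54 * 25^0.3144 = 70.26 mm
Therefore the cumulative infiltration F = 70.26 mm.


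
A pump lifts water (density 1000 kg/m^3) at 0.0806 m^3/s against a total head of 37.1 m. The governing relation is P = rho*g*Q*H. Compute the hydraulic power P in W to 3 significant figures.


P = 1000 * 9.81 * 0.0806 * 37.1 = 29300 W
Therefore the hydraulic power P = 29300 W.


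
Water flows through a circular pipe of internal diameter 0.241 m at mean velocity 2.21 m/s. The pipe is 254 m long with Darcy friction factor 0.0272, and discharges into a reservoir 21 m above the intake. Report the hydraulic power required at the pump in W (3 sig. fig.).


Approach: apply continuity + Darcy-Weisbach + hydraulic power, Q = A*v; hf = f*(L/D)*(v^2/(2g)); H = static + hf; P = rho*g*Q*H.
Step 1 — flow rate (continuity, Q = A*v):
  A = pi*(0.241/2)^2 = 0.045617 m^2
  Q = 0.045617 * 2.21 = 0.10081 m^3/s
Step 2 — friction head loss (Darcy-Weisbach):
  hf = 0.0272 * (254/0.241) * (2.21^2 / (2*9.81))
  hf = 7.1363 m
Step 3 — total head: H = 21 + 7.1363 = 28.136 m
Step 4 — hydraulic power (P = rho*g*Q*H):
  P = 1000 * 9.81 * 0.10081 * 28.136 = 27800 W
Therefore the hydraulic power required at the pump = 27800 W.


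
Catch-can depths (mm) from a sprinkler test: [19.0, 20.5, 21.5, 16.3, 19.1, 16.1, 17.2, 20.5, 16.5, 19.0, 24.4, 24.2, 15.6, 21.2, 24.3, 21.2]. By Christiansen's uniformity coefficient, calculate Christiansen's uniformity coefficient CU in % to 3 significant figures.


Approach: apply Christiansen's uniformity coefficient, CU = (1 - mean_abs_deviation/mean)*100.
mean = 19.788 mm
mean |d_i - mean| = 2.4375 mm
CU = (1 - 2.4375/19.788)*100 = 87.7 %
Therefore Christiansen's uniformity coefficient CU = 87.7 %.


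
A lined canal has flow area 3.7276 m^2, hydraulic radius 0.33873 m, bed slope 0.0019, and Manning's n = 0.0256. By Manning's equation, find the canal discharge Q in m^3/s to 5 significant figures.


Approach: apply Manning's equation, Q = (1/n)*A*R^(2/3)*S^(1/2).
Q = (1/0.0256) * 3.7276 * 0.33873^(2/3) * 0.0019^(1/2) = 3.0841 m^3/s
Therefore the canal discharge Q = 3.0841 m^3/s.


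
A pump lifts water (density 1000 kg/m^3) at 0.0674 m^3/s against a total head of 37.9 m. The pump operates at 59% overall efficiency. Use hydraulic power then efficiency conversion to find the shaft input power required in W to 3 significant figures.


Approach: apply hydraulic power then efficiency conversion, P = rho*g*Q*H; P_in = P/eta.
Step 1 — hydraulic power (P = rho*g*Q*H):
  P = 1000 * 9.81 * 0.0674 * 37.9 = 25059 W
Step 2 — input power: P_in = P/eta = 25059 / 0.59 = 42500 W
Therefore the shaft input power required = 42500 W.


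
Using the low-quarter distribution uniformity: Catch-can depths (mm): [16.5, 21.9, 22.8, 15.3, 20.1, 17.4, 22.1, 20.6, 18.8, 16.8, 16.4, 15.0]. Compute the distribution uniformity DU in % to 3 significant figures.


Approach: apply the low-quarter distribution uniformity, DU = (mean of lowest quarter of readings / overall mean)*100.
sorted lowest 3 of 12: [15.0, 15.3, 16.4] -> mean = 15.567 mm
overall mean = 18.642 mm
DU = (15.567/18.642)*100 = 83.5 %
Therefore the distribution uniformity DU = 83.5 %.


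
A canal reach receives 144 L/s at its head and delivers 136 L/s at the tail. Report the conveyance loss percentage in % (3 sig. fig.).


Approach: apply the conveyance loss ratio, loss% = ((Q_head - Q_tail)/Q_head)*100.
loss = ((144 - 136)/144)*100 = 5.56 %
Therefore the conveyance loss percentage = 5.56 %.


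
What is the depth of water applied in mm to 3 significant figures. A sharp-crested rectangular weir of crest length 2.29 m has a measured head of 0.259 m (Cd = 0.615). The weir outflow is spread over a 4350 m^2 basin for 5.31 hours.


Approach: apply the rectangular weir equation with a volume-to-depth conversion, Q = (2/3)*Cd*L*sqrt(2g)*H^1.5; d = Q*t/A * 1000.
Step 1 — weir discharge:
  Q = (2/3)*0.615*2.29*sqrt(2*9.81)*0.259^1.5 = 0.54817 m^3/s
Step 2 — volume: V = 0.54817 * 5.31*3600 = 10479 m^3
Step 3 — depth: d = V/A * 1000 = 10479/4350 * 1000 = 2410 mm
Therefore the depth of water applied = 2410 mm.


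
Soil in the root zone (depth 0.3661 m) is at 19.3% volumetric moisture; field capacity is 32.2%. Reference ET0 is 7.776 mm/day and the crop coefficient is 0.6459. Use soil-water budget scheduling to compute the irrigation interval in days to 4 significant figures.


Approach: apply soil-water budget scheduling, SMD = (FC-theta)/100*depth*1000; ETc = ET0*Kc; interval = SMD/ETc.
Step 1 — soil moisture deficit:
  SMD = (32.2 - 19.3)/100 * 0.3661 * 1000 = 47.2269 mm
Step 2 — daily crop ET (ETc = ET0*Kc):
  ETc = 7.776 * 0.6459 = 5.02252 mm/day
Step 3 — irrigation interval (SMD/ETc):
  interval = 47.2269 / 5.02252 = 9.403 days
Therefore the irrigation interval = 9.403 days.


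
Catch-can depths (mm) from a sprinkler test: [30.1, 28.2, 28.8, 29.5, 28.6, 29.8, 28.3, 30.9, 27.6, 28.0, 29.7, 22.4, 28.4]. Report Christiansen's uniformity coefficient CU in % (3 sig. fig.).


Approach: apply Christiansen's uniformity coefficient, CU = (1 - mean_abs_deviation/mean)*100.
mean = 28.485 mm
mean |d_i - mean| = 1.2320 mm
CU = (1 - 1.2320/28.485)*100 = 95.7 %
Therefore Christiansen's uniformity coefficient CU = 95.7 %.


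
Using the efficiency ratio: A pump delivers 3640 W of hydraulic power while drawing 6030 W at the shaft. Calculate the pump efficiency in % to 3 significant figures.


Approach: apply the efficiency ratio, eta = (P_out/P_in)*100.
eta = (3640 / 6030) * 100 = 60.4 %
Therefore the pump efficiency = 60.4 %.


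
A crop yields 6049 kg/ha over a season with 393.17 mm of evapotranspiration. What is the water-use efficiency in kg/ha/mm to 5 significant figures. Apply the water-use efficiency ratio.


Approach: apply the water-use efficiency ratio, WUE = yield/ET.
WUE = 6049 / 393.17 = 15.385 kg/ha/mm
Therefore the water-use efficiency = 15.385 kg/ha/mm.


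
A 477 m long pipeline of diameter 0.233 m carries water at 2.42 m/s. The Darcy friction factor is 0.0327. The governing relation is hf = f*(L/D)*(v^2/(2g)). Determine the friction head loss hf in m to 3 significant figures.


hf = 0.0327 * (477/0.233) * (2.42^2 / (2*9.81))
hf = 20.0 m
Therefore the friction head loss hf = 20.0 m.


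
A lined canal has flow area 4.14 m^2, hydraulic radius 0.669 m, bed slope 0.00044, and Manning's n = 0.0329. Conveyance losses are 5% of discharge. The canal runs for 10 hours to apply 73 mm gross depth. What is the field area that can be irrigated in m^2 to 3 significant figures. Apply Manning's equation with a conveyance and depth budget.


Approach: apply Manning's equation with a conveyance and depth budget, Q = (1/n)*A*R^(2/3)*S^(1/2); Q_field = Q*(1-loss); Area = Q_field*t/(d/1000).
Step 1 — canal discharge (Manning's equation):
  Q = (1/0.0329) * 4.14 * 0.669^(2/3) * 0.00044^(1/2) = 2.0191 m^3/s
Step 2 — delivered flow: Q_field = 2.0191*(1 - 5/100) = 1.9181 m^3/s
Step 3 — volume delivered: V = 1.9181 * 10*3600 = 69052 m^3
Step 4 — area served: A = V / (depth/1000) = 69052 / 0.073 = 946000 m^2
Therefore the field area that can be irrigated = 946000 m^2.


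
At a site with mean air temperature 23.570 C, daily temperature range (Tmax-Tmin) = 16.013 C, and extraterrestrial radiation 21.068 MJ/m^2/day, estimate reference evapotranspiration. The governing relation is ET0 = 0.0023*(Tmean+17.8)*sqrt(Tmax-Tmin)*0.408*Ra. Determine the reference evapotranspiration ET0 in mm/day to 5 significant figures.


ET0 = 0.0023*(23.570+17.8)*sqrt(16.013)*0.408*21.068 = 3.2729 mm/day
Therefore the reference evapotranspiration ET0 = 3.2729 mm/day.


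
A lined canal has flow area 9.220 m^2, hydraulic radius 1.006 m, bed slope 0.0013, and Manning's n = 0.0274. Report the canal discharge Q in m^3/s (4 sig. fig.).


Approach: apply Manning's equation, Q = (1/n)*A*R^(2/3)*S^(1/2).
Q = (1/0.0274) * 9.220 * 1.006^(2/3) * 0.0013^(1/2) = 12.18 m^3/s
Therefore the canal discharge Q = 12.18 m^3/s.


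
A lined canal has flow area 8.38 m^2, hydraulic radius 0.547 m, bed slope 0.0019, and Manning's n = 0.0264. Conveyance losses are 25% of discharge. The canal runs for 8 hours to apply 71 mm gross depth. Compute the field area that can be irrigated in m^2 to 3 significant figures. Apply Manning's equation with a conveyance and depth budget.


Approach: apply Manning's equation with a conveyance and depth budget, Q = (1/n)*A*R^(2/3)*S^(1/2); Q_field = Q*(1-loss); Area = Q_field*t/(d/1000).
Step 1 — canal discharge (Manning's equation):
  Q = (1/0.0264) * 8.38 * 0.547^(2/3) * 0.0019^(1/2) = 9.2543 m^3/s
Step 2 — delivered flow: Q_field = 9.2543*(1 - 25/100) = 6.9407 m^3/s
Step 3 — volume delivered: V = 6.9407 * 8*3600 = 199890 m^3
Step 4 — area served: A = V / (depth/1000) = 199890 / 0.071 = 2820000 m^2
Therefore the field area that can be irrigated = 2820000 m^2.


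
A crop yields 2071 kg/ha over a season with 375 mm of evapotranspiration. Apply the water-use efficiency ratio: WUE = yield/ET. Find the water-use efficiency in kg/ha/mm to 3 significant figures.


WUE = 2071 / 375 = 5.52 kg/ha/mm
Therefore the water-use efficiency = 5.52 kg/ha/mm.


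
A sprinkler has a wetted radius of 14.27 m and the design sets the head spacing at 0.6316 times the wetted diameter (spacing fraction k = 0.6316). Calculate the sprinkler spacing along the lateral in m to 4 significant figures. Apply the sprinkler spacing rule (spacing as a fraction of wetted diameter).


Approach: apply the sprinkler spacing rule (spacing as a fraction of wetted diameter), S = k*(2*R).
S = 0.6316 * (2 * 14.27) = 18.03 m
Therefore the sprinkler spacing along the lateral = 18.03 m.


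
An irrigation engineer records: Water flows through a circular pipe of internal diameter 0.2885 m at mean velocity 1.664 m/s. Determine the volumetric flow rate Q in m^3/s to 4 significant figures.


Approach: apply the continuity equation for pipe flow, Q = A * v with A = pi*(D/2)^2.
A = pi*(0.2885/2)^2 = 0.0653705 m^2
Q = 0.0653705 * 1.664 = 0.1088 m^3/s
Therefore the volumetric flow rate Q = 0.1088 m^3/s.


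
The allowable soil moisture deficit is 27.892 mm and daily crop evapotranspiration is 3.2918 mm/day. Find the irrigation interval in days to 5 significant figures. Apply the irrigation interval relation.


Approach: apply the irrigation interval relation, interval = SMD / ETc.
interval = 27.892 / 3.2918 = 8.4732 days
Therefore the irrigation interval = 8.4732 days.


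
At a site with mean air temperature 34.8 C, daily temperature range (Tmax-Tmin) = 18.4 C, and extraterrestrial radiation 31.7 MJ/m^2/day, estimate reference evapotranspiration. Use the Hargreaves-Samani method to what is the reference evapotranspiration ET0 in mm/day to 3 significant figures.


Approach: apply the Hargreaves-Samani method, ET0 = 0.0023*(Tmean+17.8)*sqrt(Tmax-Tmin)*0.408*Ra.
ET0 = 0.0023*(34.8+17.8)*sqrt(18.4)*0.408*31.7 = 6.71 mm/day
Therefore the reference evapotranspiration ET0 = 6.71 mm/day.


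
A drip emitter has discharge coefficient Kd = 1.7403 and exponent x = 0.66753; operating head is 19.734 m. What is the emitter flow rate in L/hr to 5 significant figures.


Approach: apply the emitter characteristic equation, q = Kd * h^x.
q = 1.7403 * 19.734^0.66753 = 12.741 L/hr
Therefore the emitter flow rate = 12.741 L/hr.


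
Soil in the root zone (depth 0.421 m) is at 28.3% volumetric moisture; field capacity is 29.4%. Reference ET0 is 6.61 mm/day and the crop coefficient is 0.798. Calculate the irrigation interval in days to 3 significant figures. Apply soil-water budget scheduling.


Approach: apply soil-water budget scheduling, SMD = (FC-theta)/100*depth*1000; ETc = ET0*Kc; interval = SMD/ETc.
Step 1 — soil moisture deficit:
  SMD = (29.4 - 28.3)/100 * 0.421 * 1000 = 4.6310 mm
Step 2 — daily crop ET (ETc = ET0*Kc):
  ETc = 6.61 * 0.798 = 5.2748 mm/day
Step 3 — irrigation interval (SMD/ETc):
  interval = 4.6310 / 5.2748 = 0.878 days
Therefore the irrigation interval = 0.878 days.


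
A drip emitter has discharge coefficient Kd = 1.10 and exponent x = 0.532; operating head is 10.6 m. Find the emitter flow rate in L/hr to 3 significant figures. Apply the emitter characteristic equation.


Approach: apply the emitter characteristic equation, q = Kd * h^x.
q = 1.10 * 10.6^0.532 = 3.86 L/hr
Therefore the emitter flow rate = 3.86 L/hr.


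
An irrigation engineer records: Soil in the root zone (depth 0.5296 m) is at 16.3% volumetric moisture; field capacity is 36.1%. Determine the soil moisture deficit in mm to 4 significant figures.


Approach: apply the soil moisture deficit relation, SMD = (FC - theta)/100 * depth * 1000.
SMD = (36.1 - 16.3)/100 * 0.5296 * 1000 = 104.9 mm
Therefore the soil moisture deficit = 104.9 mm.


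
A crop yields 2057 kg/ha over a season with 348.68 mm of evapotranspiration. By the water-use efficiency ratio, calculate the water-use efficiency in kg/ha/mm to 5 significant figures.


Approach: apply the water-use efficiency ratio, WUE = yield/ET.
WUE = 2057 / 348.68 = 5.8994 kg/ha/mm
Therefore the water-use efficiency = 5.8994 kg/ha/mm.


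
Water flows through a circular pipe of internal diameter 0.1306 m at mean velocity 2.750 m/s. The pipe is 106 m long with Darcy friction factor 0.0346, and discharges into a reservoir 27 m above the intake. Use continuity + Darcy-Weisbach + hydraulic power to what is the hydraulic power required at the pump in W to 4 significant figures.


Approach: apply continuity + Darcy-Weisbach + hydraulic power, Q = A*v; hf = f*(L/D)*(v^2/(2g)); H = static + hf; P = rho*g*Q*H.
Step 1 — flow rate (continuity, Q = A*v):
  A = pi*(0.1306/2)^2 = 0.0133960 m^2
  Q = 0.0133960 * 2.750 = 0.0368391 m^3/s
Step 2 — friction head loss (Darcy-Weisbach):
  hf = 0.0346 * (106/0.1306) * (2.750^2 / (2*9.81))
  hf = 10.8244 m
Step 3 — total head: H = 27 + 10.8244 = 37.8244 m
Step 4 — hydraulic power (P = rho*g*Q*H):
  P = 1000 * 9.81 * 0.0368391 * 37.8244 = 13670 W
Therefore the hydraulic power required at the pump = 13670 W.


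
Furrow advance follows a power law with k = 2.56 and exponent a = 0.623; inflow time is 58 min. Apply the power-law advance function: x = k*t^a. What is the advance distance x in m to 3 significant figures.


x = 2.56 * 58^0.623 = 32.1 m
Therefore the advance distance x = 32.1 m.


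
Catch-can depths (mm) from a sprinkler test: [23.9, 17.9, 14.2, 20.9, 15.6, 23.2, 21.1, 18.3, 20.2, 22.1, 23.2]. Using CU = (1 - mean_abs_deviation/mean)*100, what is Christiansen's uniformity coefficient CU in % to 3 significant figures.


mean = 20.055 mm
mean |d_i - mean| = 2.5851 mm
CU = (1 - 2.5851/20.055)*100 = 87.1 %
Therefore Christiansen's uniformity coefficient CU = 87.1 %.


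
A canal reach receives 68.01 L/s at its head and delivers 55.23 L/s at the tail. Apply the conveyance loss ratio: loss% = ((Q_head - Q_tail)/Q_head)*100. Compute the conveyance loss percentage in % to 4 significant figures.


loss = ((68.01 - 55.23)/68.01)*100 = 18.79 %
Therefore the conveyance loss percentage = 18.79 %.


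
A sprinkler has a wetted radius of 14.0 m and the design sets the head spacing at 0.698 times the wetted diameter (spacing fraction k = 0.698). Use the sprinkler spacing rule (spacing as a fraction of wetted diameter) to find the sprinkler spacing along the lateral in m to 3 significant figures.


Approach: apply the sprinkler spacing rule (spacing as a fraction of wetted diameter), S = k*(2*R).
S = 0.698 * (2 * 14.0) = 19.5 m
Therefore the sprinkler spacing along the lateral = 19.5 m.


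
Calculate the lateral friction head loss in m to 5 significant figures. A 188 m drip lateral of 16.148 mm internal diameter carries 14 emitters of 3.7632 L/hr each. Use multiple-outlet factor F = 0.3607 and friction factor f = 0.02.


Approach: apply Darcy-Weisbach with the multiple-outlet F-factor, Q = n*q/(3600*1000) m^3/s; v = Q/A; hf = F*f*(L/D)*(v^2/(2g)).
Q = 14*3.7632/(3600*1000) = 1.463467e-05 m^3/s
A = pi*(16.148e-3/2)^2 = 2.047988e-04 m^2, so v = Q/A = 0.07145876 m/s
hf = 0.3607*0.02*(188/0.016148)*(0.07145876^2/(2*9.81)) = 0.021859 m
Therefore the lateral friction head loss = 0.021859 m.


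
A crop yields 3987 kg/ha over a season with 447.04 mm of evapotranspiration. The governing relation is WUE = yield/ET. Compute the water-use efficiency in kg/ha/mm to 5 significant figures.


WUE = 3987 / 447.04 = 8.9187 kg/ha/mm
Therefore the water-use efficiency = 8.9187 kg/ha/mm.


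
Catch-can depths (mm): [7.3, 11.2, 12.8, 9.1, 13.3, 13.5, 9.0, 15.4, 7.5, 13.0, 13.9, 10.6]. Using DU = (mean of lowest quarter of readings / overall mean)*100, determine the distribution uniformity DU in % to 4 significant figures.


sorted lowest 3 of 12: [7.3, 7.5, 9.0] -> mean = 7.93333 mm
overall mean = 11.3833 mm
DU = (7.93333/11.3833)*100 = 69.69 %
Therefore the distribution uniformity DU = 69.69 %.


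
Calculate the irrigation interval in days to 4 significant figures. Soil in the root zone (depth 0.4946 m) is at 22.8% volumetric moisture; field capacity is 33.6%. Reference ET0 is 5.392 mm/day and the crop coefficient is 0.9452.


Approach: apply soil-water budget scheduling, SMD = (FC-theta)/100*depth*1000; ETc = ET0*Kc; interval = SMD/ETc.
Step 1 — soil moisture deficit:
  SMD = (33.6 - 22.8)/100 * 0.4946 * 1000 = 53.4168 mm
Step 2 — daily crop ET (ETc = ET0*Kc):
  ETc = 5.392 * 0.9452 = 5.09652 mm/day
Step 3 — irrigation interval (SMD/ETc):
  interval = 53.4168 / 5.09652 = 10.48 days
Therefore the irrigation interval = 10.48 days.


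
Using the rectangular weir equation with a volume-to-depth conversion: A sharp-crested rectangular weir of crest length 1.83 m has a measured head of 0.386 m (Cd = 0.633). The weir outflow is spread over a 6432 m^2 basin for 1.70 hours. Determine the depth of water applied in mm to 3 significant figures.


Approach: apply the rectangular weir equation with a volume-to-depth conversion, Q = (2/3)*Cd*L*sqrt(2g)*H^1.5; d = Q*t/A * 1000.
Step 1 — weir discharge:
  Q = (2/3)*0.633*1.83*sqrt(2*9.81)*0.386^1.5 = 0.82034 m^3/s
Step 2 — volume: V = 0.82034 * 1.70*3600 = 5020.5 m^3
Step 3 — depth: d = V/A * 1000 = 5020.5/6432 * 1000 = 781 mm
Therefore the depth of water applied = 781 mm.


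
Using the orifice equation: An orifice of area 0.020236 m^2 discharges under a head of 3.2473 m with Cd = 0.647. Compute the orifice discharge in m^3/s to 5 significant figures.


Approach: apply the orifice equation, Q = Cd*A*sqrt(2*g*h).
Q = 0.647 * 0.020236 * sqrt(2*9.81*3.2473) = 0.10451 m^3/s
Therefore the orifice discharge = 0.10451 m^3/s.


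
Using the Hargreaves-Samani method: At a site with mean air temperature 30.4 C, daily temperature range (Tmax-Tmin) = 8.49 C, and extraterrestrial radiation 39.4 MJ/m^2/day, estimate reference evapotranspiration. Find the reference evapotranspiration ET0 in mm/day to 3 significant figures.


Approach: apply the Hargreaves-Samani method, ET0 = 0.0023*(Tmean+17.8)*sqrt(Tmax-Tmin)*0.408*Ra.
ET0 = 0.0023*(30.4+17.8)*sqrt(8.49)*0.408*39.4 = 5.19 mm/day
Therefore the reference evapotranspiration ET0 = 5.19 mm/day.


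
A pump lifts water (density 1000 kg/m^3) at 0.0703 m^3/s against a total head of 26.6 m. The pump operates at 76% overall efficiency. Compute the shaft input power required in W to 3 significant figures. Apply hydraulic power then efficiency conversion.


Approach: apply hydraulic power then efficiency conversion, P = rho*g*Q*H; P_in = P/eta.
Step 1 — hydraulic power (P = rho*g*Q*H):
  P = 1000 * 9.81 * 0.0703 * 26.6 = 18345 W
Step 2 — input power: P_in = P/eta = 18345 / 0.76 = 24100 W
Therefore the shaft input power required = 24100 W.


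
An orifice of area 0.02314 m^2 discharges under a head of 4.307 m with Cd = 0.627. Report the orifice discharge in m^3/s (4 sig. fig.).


Approach: apply the orifice equation, Q = Cd*A*sqrt(2*g*h).
Q = 0.627 * 0.02314 * sqrt(2*9.81*4.307) = 0.1334 m^3/s
Therefore the orifice discharge = 0.1334 m^3/s.


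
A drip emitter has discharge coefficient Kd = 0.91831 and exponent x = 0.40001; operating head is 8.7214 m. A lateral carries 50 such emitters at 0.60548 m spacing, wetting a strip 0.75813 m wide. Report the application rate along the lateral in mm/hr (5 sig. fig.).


Approach: apply the emitter equation with a lateral mass balance, q = Kd*h^x; Q = n*q; rate = Q/(n*spacing*width).
Step 1 — single emitter flow (q = Kd*h^x):
  q = 0.91831 * 8.7214^0.40001 = 2.183902 L/hr
Step 2 — total lateral flow: Q = 50 * 2.183902 = 109.1951 L/hr
Step 3 — wetted area: A = 50 * 0.60548 * 0.75813 = 22.95163 m^2
Step 4 — application rate: Q/A = 109.1951/22.95163 = 4.7576 mm/hr
Therefore the application rate along the lateral = 4.7576 mm/hr.


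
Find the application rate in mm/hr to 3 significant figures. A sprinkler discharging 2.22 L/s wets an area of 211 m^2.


Approach: apply the application rate relation, rate = (Q/A)*3600.
rate = (2.22 / 211) * 3600 = 37.9 mm/hr
Therefore the application rate = 37.9 mm/hr.


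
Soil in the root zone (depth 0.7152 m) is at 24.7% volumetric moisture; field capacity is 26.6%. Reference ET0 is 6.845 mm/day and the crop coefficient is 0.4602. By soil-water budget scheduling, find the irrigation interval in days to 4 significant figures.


Approach: apply soil-water budget scheduling, SMD = (FC-theta)/100*depth*1000; ETc = ET0*Kc; interval = SMD/ETc.
Step 1 — soil moisture deficit:
  SMD = (26.6 - 24.7)/100 * 0.7152 * 1000 = 13.5888 mm
Step 2 — daily crop ET (ETc = ET0*Kc):
  ETc = 6.845 * 0.4602 = 3.15007 mm/day
Step 3 — irrigation interval (SMD/ETc):
  interval = 13.5888 / 3.15007 = 4.314 days
Therefore the irrigation interval = 4.314 days.


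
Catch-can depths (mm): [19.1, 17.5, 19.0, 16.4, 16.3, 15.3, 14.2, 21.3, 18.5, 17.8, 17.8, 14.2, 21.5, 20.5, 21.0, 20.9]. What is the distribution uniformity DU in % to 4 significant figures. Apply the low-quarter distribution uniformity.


Approach: apply the low-quarter distribution uniformity, DU = (mean of lowest quarter of readings / overall mean)*100.
sorted lowest 4 of 16: [14.2, 14.2, 15.3, 16.3] -> mean = 15.0000 mm
overall mean = 18.2063 mm
DU = (15.0000/18.2063)*100 = 82.39 %
Therefore the distribution uniformity DU = 82.39 %.


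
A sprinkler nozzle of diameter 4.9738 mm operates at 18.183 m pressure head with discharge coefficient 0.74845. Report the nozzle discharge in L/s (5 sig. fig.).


Approach: apply the orifice equation, Q = Cd*A*sqrt(2*g*h), A = pi*(d/2)^2.
A = pi*(4.9738e-3/2)^2 = 1.942972e-05 m^2
Q = 0.74845 * 1.942972e-05 * sqrt(2*9.81*18.183) * 1000 = 0.27467 L/s
Therefore the nozzle discharge = 0.27467 L/s.


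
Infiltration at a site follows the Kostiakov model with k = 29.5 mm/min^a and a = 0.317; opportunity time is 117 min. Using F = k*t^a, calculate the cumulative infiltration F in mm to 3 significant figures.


F = 29.5 * 117^0.317 = 133 mm
Therefore the cumulative infiltration F = 133 mm.


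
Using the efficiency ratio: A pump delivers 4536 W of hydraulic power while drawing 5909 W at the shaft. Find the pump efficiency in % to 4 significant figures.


Approach: apply the efficiency ratio, eta = (P_out/P_in)*100.
eta = (4536 / 5909) * 100 = 76.76 %
Therefore the pump efficiency = 76.76 %.


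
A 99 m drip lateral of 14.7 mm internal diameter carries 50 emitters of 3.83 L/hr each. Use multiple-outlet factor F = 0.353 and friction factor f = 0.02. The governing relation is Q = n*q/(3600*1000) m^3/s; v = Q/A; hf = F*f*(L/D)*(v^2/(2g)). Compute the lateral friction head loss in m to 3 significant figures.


Q = 50*3.83/(3600*1000) = 5.3194e-05 m^3/s
A = pi*(14.7e-3/2)^2 = 1.6972e-04 m^2, so v = Q/A = 0.31343 m/s
hf = 0.353*0.02*(99/0.0147)*(0.31343^2/(2*9.81)) = 0.238 m
Therefore the lateral friction head loss = 0.238 m.


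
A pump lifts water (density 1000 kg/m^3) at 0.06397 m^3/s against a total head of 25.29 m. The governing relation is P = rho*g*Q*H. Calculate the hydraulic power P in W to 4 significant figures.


P = 1000 * 9.81 * 0.06397 * 25.29 = 15870 W
Therefore the hydraulic power P = 15870 W.


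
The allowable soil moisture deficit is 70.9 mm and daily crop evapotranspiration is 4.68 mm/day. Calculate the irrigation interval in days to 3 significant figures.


Approach: apply the irrigation interval relation, interval = SMD / ETc.
interval = 70.9 / 4.68 = 15.1 days
Therefore the irrigation interval = 15.1 days.


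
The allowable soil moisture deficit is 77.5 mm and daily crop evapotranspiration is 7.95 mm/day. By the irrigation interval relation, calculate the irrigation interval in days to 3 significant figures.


Approach: apply the irrigation interval relation, interval = SMD / ETc.
interval = 77.5 / 7.95 = 9.75 days
Therefore the irrigation interval = 9.75 days.


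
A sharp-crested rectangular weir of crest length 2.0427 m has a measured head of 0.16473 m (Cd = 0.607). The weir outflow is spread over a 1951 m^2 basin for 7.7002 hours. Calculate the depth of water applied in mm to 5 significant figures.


Approach: apply the rectangular weir equation with a volume-to-depth conversion, Q = (2/3)*Cd*L*sqrt(2g)*H^1.5; d = Q*t/A * 1000.
Step 1 — weir discharge:
  Q = (2/3)*0.607*2.0427*sqrt(2*9.81)*0.16473^1.5 = 0.2447995 m^3/s
Step 2 — volume: V = 0.2447995 * 7.7002*3600 = 6786.019 m^3
Step 3 — depth: d = V/A * 1000 = 6786.019/1951 * 1000 = 3478.2 mm
Therefore the depth of water applied = 3478.2 mm.


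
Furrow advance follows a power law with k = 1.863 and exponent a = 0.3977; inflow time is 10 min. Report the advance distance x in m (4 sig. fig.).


Approach: apply the power-law advance function, x = k*t^a.
x = 1.863 * 10^0.3977 = 4.655 m
Therefore the advance distance x = 4.655 m.


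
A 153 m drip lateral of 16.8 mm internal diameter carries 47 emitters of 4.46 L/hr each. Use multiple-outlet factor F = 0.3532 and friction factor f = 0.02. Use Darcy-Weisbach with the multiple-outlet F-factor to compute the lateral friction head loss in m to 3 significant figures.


Approach: apply Darcy-Weisbach with the multiple-outlet F-factor, Q = n*q/(3600*1000) m^3/s; v = Q/A; hf = F*f*(L/D)*(v^2/(2g)).
Q = 47*4.46/(3600*1000) = 5.8228e-05 m^3/s
A = pi*(16.8e-3/2)^2 = 2.2167e-04 m^2, so v = Q/A = 0.26268 m/s
hf = 0.3532*0.02*(153/0.0168)*(0.26268^2/(2*9.81)) = 0.226 m
Therefore the lateral friction head loss = 0.226 m.


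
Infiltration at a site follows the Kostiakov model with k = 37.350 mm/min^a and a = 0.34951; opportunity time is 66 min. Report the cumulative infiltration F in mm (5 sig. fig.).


Approach: apply the Kostiakov infiltration equation, F = k*t^a.
F = 37.350 * 66^0.34951 = 161.52 mm
Therefore the cumulative infiltration F = 161.52 mm.


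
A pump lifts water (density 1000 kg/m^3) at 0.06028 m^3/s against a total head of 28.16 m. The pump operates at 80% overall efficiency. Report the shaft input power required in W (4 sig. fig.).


Approach: apply hydraulic power then efficiency conversion, P = rho*g*Q*H; P_in = P/eta.
Step 1 — hydraulic power (P = rho*g*Q*H):
  P = 1000 * 9.81 * 0.06028 * 28.16 = 16652.3 W
Step 2 — input power: P_in = P/eta = 16652.3 / 0.8 = 20820 W
Therefore the shaft input power required = 20820 W.


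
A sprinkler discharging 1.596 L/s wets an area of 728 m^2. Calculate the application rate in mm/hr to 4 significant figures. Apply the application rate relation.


Approach: apply the application rate relation, rate = (Q/A)*3600.
rate = (1.596 / 728) * 3600 = 7.892 mm/hr
Therefore the application rate = 7.892 mm/hr.


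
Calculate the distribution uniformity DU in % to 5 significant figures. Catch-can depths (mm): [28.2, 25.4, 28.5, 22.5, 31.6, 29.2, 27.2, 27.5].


Approach: apply the low-quarter distribution uniformity, DU = (mean of lowest quarter of readings / overall mean)*100.
sorted lowest 2 of 8: [22.5, 25.4] -> mean = 23.95000 mm
overall mean = 27.51250 mm
DU = (23.95000/27.51250)*100 = 87.051 %
Therefore the distribution uniformity DU = 87.051 %.


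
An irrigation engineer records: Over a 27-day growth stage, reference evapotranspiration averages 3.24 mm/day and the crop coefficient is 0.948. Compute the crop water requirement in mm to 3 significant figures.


Approach: apply the crop water requirement relation, CWR = ET0 * Kc * days.
CWR = 3.24 * 0.948 * 27 = 82.9 mm
Therefore the crop water requirement = 82.9 mm.


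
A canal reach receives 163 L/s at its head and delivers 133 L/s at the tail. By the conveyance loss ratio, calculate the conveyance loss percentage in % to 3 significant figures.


Approach: apply the conveyance loss ratio, loss% = ((Q_head - Q_tail)/Q_head)*100.
loss = ((163 - 133)/163)*100 = 18.4 %
Therefore the conveyance loss percentage = 18.4 %.


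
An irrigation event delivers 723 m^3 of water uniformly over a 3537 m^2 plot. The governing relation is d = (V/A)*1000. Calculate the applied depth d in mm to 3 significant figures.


d = (723 / 3537) * 1000 = 204 mm
Therefore the applied depth d = 204 mm.
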